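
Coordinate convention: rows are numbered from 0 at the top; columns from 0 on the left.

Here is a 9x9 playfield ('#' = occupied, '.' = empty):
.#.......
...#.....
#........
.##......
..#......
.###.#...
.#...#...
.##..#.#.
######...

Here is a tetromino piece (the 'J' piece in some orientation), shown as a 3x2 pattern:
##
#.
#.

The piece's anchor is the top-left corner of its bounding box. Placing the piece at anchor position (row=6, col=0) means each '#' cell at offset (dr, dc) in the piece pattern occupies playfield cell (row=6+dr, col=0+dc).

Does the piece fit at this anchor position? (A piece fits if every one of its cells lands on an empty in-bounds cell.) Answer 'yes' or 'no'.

Answer: no

Derivation:
Check each piece cell at anchor (6, 0):
  offset (0,0) -> (6,0): empty -> OK
  offset (0,1) -> (6,1): occupied ('#') -> FAIL
  offset (1,0) -> (7,0): empty -> OK
  offset (2,0) -> (8,0): occupied ('#') -> FAIL
All cells valid: no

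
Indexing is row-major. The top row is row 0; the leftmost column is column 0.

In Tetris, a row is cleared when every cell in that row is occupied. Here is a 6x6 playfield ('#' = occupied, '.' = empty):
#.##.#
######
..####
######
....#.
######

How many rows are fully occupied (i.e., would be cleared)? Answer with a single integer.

Answer: 3

Derivation:
Check each row:
  row 0: 2 empty cells -> not full
  row 1: 0 empty cells -> FULL (clear)
  row 2: 2 empty cells -> not full
  row 3: 0 empty cells -> FULL (clear)
  row 4: 5 empty cells -> not full
  row 5: 0 empty cells -> FULL (clear)
Total rows cleared: 3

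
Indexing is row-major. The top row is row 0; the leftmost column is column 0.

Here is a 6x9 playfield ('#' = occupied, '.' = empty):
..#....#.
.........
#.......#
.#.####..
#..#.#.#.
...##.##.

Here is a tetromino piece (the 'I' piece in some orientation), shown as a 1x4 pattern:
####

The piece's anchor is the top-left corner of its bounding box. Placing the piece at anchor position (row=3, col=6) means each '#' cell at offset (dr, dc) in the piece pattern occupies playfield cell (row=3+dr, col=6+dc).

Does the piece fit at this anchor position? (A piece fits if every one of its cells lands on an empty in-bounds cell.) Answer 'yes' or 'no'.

Check each piece cell at anchor (3, 6):
  offset (0,0) -> (3,6): occupied ('#') -> FAIL
  offset (0,1) -> (3,7): empty -> OK
  offset (0,2) -> (3,8): empty -> OK
  offset (0,3) -> (3,9): out of bounds -> FAIL
All cells valid: no

Answer: no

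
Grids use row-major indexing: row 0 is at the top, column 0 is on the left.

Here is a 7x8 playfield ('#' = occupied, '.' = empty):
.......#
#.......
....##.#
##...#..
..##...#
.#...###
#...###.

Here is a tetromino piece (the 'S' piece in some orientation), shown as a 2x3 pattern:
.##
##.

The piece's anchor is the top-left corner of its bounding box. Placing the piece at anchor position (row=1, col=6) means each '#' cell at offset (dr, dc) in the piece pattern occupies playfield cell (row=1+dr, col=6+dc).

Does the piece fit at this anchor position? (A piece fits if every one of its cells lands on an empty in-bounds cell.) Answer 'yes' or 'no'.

Answer: no

Derivation:
Check each piece cell at anchor (1, 6):
  offset (0,1) -> (1,7): empty -> OK
  offset (0,2) -> (1,8): out of bounds -> FAIL
  offset (1,0) -> (2,6): empty -> OK
  offset (1,1) -> (2,7): occupied ('#') -> FAIL
All cells valid: no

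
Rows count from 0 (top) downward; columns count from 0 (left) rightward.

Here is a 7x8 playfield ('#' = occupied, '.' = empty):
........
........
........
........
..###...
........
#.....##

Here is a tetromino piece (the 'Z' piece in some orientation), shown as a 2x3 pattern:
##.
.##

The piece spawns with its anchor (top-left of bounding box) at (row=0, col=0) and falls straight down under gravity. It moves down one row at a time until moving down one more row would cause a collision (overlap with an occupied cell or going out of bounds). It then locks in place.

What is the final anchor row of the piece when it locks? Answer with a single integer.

Spawn at (row=0, col=0). Try each row:
  row 0: fits
  row 1: fits
  row 2: fits
  row 3: blocked -> lock at row 2

Answer: 2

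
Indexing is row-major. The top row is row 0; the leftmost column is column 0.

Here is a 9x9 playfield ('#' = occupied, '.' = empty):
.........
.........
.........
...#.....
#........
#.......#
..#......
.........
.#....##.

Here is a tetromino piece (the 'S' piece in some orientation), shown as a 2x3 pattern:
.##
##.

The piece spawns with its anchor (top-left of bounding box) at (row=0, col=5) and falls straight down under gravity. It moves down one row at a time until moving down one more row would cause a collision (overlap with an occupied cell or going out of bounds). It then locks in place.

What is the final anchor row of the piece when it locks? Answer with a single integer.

Spawn at (row=0, col=5). Try each row:
  row 0: fits
  row 1: fits
  row 2: fits
  row 3: fits
  row 4: fits
  row 5: fits
  row 6: fits
  row 7: blocked -> lock at row 6

Answer: 6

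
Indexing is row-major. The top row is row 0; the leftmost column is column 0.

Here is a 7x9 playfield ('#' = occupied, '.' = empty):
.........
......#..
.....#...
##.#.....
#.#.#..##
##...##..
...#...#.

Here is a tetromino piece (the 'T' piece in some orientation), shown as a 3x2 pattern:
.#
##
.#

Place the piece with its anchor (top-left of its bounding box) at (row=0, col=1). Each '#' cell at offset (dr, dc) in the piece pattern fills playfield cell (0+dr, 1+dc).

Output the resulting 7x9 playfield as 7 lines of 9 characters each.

Fill (0+0,1+1) = (0,2)
Fill (0+1,1+0) = (1,1)
Fill (0+1,1+1) = (1,2)
Fill (0+2,1+1) = (2,2)

Answer: ..#......
.##...#..
..#..#...
##.#.....
#.#.#..##
##...##..
...#...#.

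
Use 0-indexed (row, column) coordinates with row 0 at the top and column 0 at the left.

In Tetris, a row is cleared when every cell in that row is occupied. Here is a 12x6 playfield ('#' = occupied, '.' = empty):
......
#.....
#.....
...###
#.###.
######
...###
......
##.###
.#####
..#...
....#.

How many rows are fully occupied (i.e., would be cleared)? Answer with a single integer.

Answer: 1

Derivation:
Check each row:
  row 0: 6 empty cells -> not full
  row 1: 5 empty cells -> not full
  row 2: 5 empty cells -> not full
  row 3: 3 empty cells -> not full
  row 4: 2 empty cells -> not full
  row 5: 0 empty cells -> FULL (clear)
  row 6: 3 empty cells -> not full
  row 7: 6 empty cells -> not full
  row 8: 1 empty cell -> not full
  row 9: 1 empty cell -> not full
  row 10: 5 empty cells -> not full
  row 11: 5 empty cells -> not full
Total rows cleared: 1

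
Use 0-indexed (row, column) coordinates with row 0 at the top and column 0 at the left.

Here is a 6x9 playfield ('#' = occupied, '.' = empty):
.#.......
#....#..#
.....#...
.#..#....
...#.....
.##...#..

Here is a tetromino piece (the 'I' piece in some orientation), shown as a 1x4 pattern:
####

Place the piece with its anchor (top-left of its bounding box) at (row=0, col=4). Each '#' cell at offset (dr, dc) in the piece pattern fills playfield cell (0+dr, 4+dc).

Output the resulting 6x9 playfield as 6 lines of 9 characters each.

Answer: .#..####.
#....#..#
.....#...
.#..#....
...#.....
.##...#..

Derivation:
Fill (0+0,4+0) = (0,4)
Fill (0+0,4+1) = (0,5)
Fill (0+0,4+2) = (0,6)
Fill (0+0,4+3) = (0,7)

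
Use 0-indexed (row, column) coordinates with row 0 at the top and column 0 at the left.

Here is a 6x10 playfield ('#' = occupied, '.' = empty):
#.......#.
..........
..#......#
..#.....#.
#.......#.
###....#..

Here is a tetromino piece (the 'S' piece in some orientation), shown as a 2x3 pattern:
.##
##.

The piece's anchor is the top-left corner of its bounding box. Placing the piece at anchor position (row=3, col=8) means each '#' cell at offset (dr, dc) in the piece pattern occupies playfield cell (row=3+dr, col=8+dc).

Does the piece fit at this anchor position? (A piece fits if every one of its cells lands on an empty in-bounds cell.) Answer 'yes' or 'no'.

Check each piece cell at anchor (3, 8):
  offset (0,1) -> (3,9): empty -> OK
  offset (0,2) -> (3,10): out of bounds -> FAIL
  offset (1,0) -> (4,8): occupied ('#') -> FAIL
  offset (1,1) -> (4,9): empty -> OK
All cells valid: no

Answer: no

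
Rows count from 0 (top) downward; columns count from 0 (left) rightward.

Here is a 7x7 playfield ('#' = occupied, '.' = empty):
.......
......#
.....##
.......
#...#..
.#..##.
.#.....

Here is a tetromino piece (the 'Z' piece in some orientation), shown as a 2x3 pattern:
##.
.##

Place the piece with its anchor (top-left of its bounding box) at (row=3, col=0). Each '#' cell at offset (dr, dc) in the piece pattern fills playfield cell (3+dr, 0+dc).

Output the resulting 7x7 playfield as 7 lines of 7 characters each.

Answer: .......
......#
.....##
##.....
###.#..
.#..##.
.#.....

Derivation:
Fill (3+0,0+0) = (3,0)
Fill (3+0,0+1) = (3,1)
Fill (3+1,0+1) = (4,1)
Fill (3+1,0+2) = (4,2)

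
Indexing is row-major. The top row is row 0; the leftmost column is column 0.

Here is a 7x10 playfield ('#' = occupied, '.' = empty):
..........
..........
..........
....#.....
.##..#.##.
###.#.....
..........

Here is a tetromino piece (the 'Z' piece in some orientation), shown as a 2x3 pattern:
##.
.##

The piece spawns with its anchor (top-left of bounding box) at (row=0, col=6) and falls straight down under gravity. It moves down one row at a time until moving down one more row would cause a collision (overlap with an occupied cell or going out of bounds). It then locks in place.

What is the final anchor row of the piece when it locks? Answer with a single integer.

Spawn at (row=0, col=6). Try each row:
  row 0: fits
  row 1: fits
  row 2: fits
  row 3: blocked -> lock at row 2

Answer: 2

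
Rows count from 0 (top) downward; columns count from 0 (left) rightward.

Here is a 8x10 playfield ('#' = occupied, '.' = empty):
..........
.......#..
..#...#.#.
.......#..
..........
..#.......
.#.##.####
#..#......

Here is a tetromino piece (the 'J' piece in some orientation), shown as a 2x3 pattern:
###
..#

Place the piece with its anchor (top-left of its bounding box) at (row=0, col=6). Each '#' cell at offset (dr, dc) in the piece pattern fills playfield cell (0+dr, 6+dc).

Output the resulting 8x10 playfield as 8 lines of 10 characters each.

Fill (0+0,6+0) = (0,6)
Fill (0+0,6+1) = (0,7)
Fill (0+0,6+2) = (0,8)
Fill (0+1,6+2) = (1,8)

Answer: ......###.
.......##.
..#...#.#.
.......#..
..........
..#.......
.#.##.####
#..#......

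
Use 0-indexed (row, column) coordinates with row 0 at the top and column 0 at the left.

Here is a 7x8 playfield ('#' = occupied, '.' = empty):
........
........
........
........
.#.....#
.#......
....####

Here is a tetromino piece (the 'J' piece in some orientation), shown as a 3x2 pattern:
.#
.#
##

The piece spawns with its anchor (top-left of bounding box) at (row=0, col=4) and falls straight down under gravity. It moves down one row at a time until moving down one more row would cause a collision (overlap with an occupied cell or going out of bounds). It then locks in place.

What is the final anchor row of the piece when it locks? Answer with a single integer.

Answer: 3

Derivation:
Spawn at (row=0, col=4). Try each row:
  row 0: fits
  row 1: fits
  row 2: fits
  row 3: fits
  row 4: blocked -> lock at row 3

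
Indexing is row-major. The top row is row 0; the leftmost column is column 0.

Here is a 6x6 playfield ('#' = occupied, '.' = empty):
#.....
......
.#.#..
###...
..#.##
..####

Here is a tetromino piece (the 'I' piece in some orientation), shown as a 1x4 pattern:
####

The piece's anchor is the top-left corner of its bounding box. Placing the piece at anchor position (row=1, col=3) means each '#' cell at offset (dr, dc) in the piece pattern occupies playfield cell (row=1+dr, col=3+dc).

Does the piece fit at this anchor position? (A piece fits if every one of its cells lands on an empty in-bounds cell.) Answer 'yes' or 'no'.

Answer: no

Derivation:
Check each piece cell at anchor (1, 3):
  offset (0,0) -> (1,3): empty -> OK
  offset (0,1) -> (1,4): empty -> OK
  offset (0,2) -> (1,5): empty -> OK
  offset (0,3) -> (1,6): out of bounds -> FAIL
All cells valid: no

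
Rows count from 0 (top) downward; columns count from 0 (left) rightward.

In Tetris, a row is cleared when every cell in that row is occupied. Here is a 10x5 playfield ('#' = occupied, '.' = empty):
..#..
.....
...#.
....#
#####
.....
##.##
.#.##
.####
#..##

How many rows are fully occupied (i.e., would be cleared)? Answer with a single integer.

Check each row:
  row 0: 4 empty cells -> not full
  row 1: 5 empty cells -> not full
  row 2: 4 empty cells -> not full
  row 3: 4 empty cells -> not full
  row 4: 0 empty cells -> FULL (clear)
  row 5: 5 empty cells -> not full
  row 6: 1 empty cell -> not full
  row 7: 2 empty cells -> not full
  row 8: 1 empty cell -> not full
  row 9: 2 empty cells -> not full
Total rows cleared: 1

Answer: 1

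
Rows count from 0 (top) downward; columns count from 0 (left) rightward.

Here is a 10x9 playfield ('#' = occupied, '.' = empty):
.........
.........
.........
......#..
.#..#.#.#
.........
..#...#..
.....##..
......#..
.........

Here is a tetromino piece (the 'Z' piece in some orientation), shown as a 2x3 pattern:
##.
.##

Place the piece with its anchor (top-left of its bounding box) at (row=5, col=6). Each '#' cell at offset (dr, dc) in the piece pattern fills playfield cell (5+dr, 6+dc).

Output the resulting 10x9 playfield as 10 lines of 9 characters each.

Fill (5+0,6+0) = (5,6)
Fill (5+0,6+1) = (5,7)
Fill (5+1,6+1) = (6,7)
Fill (5+1,6+2) = (6,8)

Answer: .........
.........
.........
......#..
.#..#.#.#
......##.
..#...###
.....##..
......#..
.........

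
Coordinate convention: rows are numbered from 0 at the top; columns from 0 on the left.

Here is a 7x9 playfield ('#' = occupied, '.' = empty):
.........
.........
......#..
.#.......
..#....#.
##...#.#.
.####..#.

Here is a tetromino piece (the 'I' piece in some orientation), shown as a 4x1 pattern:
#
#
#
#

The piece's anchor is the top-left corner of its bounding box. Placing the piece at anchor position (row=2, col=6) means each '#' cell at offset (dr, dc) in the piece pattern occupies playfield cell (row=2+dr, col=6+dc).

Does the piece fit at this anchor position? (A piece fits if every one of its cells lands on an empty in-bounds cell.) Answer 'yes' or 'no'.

Check each piece cell at anchor (2, 6):
  offset (0,0) -> (2,6): occupied ('#') -> FAIL
  offset (1,0) -> (3,6): empty -> OK
  offset (2,0) -> (4,6): empty -> OK
  offset (3,0) -> (5,6): empty -> OK
All cells valid: no

Answer: no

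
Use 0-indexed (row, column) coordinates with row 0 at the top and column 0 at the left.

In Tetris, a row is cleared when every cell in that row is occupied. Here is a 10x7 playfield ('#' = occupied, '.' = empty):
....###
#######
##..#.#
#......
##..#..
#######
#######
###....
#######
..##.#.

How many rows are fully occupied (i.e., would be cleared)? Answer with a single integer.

Check each row:
  row 0: 4 empty cells -> not full
  row 1: 0 empty cells -> FULL (clear)
  row 2: 3 empty cells -> not full
  row 3: 6 empty cells -> not full
  row 4: 4 empty cells -> not full
  row 5: 0 empty cells -> FULL (clear)
  row 6: 0 empty cells -> FULL (clear)
  row 7: 4 empty cells -> not full
  row 8: 0 empty cells -> FULL (clear)
  row 9: 4 empty cells -> not full
Total rows cleared: 4

Answer: 4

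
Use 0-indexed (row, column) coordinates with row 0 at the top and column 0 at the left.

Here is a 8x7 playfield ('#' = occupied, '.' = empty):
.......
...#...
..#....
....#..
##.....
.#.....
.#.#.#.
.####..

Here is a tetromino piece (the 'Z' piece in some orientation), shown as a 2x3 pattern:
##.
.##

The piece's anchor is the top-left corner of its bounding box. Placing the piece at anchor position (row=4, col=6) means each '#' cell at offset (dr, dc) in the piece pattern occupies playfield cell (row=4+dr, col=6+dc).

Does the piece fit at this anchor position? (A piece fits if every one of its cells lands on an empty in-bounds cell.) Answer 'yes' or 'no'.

Answer: no

Derivation:
Check each piece cell at anchor (4, 6):
  offset (0,0) -> (4,6): empty -> OK
  offset (0,1) -> (4,7): out of bounds -> FAIL
  offset (1,1) -> (5,7): out of bounds -> FAIL
  offset (1,2) -> (5,8): out of bounds -> FAIL
All cells valid: no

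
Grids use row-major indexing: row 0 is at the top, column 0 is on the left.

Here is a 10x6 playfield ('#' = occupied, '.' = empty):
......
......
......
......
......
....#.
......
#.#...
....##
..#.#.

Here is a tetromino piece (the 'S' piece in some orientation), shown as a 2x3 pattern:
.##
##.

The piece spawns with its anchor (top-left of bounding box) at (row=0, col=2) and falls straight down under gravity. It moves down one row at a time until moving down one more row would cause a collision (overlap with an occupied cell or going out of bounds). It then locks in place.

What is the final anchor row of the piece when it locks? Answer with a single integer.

Answer: 4

Derivation:
Spawn at (row=0, col=2). Try each row:
  row 0: fits
  row 1: fits
  row 2: fits
  row 3: fits
  row 4: fits
  row 5: blocked -> lock at row 4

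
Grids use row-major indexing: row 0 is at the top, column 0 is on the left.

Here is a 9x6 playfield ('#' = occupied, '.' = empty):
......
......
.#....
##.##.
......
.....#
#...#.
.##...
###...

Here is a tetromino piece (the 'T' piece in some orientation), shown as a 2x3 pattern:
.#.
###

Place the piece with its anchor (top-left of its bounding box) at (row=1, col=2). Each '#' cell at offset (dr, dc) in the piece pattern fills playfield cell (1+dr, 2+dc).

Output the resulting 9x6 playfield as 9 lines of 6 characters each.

Answer: ......
...#..
.####.
##.##.
......
.....#
#...#.
.##...
###...

Derivation:
Fill (1+0,2+1) = (1,3)
Fill (1+1,2+0) = (2,2)
Fill (1+1,2+1) = (2,3)
Fill (1+1,2+2) = (2,4)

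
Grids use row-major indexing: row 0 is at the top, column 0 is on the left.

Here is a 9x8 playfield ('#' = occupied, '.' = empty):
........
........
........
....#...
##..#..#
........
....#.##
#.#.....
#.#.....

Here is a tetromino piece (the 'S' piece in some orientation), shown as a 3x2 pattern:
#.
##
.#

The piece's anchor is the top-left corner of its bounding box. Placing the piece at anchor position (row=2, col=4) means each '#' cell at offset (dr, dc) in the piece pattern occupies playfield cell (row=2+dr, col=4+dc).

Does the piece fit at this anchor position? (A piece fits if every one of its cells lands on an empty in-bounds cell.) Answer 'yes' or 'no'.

Answer: no

Derivation:
Check each piece cell at anchor (2, 4):
  offset (0,0) -> (2,4): empty -> OK
  offset (1,0) -> (3,4): occupied ('#') -> FAIL
  offset (1,1) -> (3,5): empty -> OK
  offset (2,1) -> (4,5): empty -> OK
All cells valid: no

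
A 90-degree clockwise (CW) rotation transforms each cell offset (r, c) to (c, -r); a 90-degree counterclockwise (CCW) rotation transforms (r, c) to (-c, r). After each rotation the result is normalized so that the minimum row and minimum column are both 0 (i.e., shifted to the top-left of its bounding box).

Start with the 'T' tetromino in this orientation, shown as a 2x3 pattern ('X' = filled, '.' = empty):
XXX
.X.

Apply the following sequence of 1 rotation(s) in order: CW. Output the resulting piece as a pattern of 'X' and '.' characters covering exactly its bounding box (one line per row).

Start:
XXX
.X.
After rotation 1 (CW):
.X
XX
.X

Answer: .X
XX
.X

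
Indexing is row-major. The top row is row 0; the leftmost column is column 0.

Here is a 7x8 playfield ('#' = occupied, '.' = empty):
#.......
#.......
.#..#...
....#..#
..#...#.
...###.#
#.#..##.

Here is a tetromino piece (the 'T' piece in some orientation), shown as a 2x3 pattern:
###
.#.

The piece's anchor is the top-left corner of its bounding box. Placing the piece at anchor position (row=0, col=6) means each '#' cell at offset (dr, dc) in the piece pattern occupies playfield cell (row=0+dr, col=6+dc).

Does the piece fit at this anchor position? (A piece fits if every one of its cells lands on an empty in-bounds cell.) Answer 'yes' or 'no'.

Check each piece cell at anchor (0, 6):
  offset (0,0) -> (0,6): empty -> OK
  offset (0,1) -> (0,7): empty -> OK
  offset (0,2) -> (0,8): out of bounds -> FAIL
  offset (1,1) -> (1,7): empty -> OK
All cells valid: no

Answer: no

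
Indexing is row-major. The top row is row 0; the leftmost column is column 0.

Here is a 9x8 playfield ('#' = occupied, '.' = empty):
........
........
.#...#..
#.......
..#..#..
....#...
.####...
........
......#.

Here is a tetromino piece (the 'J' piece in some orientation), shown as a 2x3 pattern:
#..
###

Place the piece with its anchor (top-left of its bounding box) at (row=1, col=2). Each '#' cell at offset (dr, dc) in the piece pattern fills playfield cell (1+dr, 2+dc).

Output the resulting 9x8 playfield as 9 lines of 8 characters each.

Fill (1+0,2+0) = (1,2)
Fill (1+1,2+0) = (2,2)
Fill (1+1,2+1) = (2,3)
Fill (1+1,2+2) = (2,4)

Answer: ........
..#.....
.#####..
#.......
..#..#..
....#...
.####...
........
......#.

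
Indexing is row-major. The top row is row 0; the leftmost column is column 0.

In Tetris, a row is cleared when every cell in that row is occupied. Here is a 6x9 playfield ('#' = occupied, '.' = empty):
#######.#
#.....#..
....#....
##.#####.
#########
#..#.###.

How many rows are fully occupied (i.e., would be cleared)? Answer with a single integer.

Answer: 1

Derivation:
Check each row:
  row 0: 1 empty cell -> not full
  row 1: 7 empty cells -> not full
  row 2: 8 empty cells -> not full
  row 3: 2 empty cells -> not full
  row 4: 0 empty cells -> FULL (clear)
  row 5: 4 empty cells -> not full
Total rows cleared: 1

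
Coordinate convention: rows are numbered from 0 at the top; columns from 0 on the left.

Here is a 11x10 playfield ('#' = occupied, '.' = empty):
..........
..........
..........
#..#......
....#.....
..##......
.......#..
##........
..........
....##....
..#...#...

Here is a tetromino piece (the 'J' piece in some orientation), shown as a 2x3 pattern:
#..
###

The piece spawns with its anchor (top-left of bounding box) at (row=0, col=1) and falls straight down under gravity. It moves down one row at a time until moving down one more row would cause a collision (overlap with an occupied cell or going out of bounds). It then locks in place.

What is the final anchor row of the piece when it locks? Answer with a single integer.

Spawn at (row=0, col=1). Try each row:
  row 0: fits
  row 1: fits
  row 2: blocked -> lock at row 1

Answer: 1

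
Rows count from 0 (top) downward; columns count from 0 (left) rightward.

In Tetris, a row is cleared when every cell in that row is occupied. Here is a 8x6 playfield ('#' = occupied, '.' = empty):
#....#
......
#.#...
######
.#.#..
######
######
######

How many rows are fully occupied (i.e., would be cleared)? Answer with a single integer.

Check each row:
  row 0: 4 empty cells -> not full
  row 1: 6 empty cells -> not full
  row 2: 4 empty cells -> not full
  row 3: 0 empty cells -> FULL (clear)
  row 4: 4 empty cells -> not full
  row 5: 0 empty cells -> FULL (clear)
  row 6: 0 empty cells -> FULL (clear)
  row 7: 0 empty cells -> FULL (clear)
Total rows cleared: 4

Answer: 4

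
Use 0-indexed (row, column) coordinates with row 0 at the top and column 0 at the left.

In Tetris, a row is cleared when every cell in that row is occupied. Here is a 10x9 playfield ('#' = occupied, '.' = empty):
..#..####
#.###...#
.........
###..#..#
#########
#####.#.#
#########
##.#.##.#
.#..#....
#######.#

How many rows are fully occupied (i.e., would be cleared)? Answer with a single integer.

Answer: 2

Derivation:
Check each row:
  row 0: 4 empty cells -> not full
  row 1: 4 empty cells -> not full
  row 2: 9 empty cells -> not full
  row 3: 4 empty cells -> not full
  row 4: 0 empty cells -> FULL (clear)
  row 5: 2 empty cells -> not full
  row 6: 0 empty cells -> FULL (clear)
  row 7: 3 empty cells -> not full
  row 8: 7 empty cells -> not full
  row 9: 1 empty cell -> not full
Total rows cleared: 2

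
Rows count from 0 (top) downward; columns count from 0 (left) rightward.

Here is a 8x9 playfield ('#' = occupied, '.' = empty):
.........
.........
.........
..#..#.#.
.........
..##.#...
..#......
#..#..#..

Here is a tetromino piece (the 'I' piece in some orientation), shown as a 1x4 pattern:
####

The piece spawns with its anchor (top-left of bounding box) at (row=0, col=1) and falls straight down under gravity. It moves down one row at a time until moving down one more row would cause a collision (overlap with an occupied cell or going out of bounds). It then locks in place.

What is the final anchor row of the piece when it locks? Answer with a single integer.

Spawn at (row=0, col=1). Try each row:
  row 0: fits
  row 1: fits
  row 2: fits
  row 3: blocked -> lock at row 2

Answer: 2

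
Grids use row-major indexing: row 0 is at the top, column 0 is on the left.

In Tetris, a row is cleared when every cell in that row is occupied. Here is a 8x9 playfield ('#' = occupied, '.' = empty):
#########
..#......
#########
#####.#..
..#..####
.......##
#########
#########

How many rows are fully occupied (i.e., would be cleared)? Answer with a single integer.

Answer: 4

Derivation:
Check each row:
  row 0: 0 empty cells -> FULL (clear)
  row 1: 8 empty cells -> not full
  row 2: 0 empty cells -> FULL (clear)
  row 3: 3 empty cells -> not full
  row 4: 4 empty cells -> not full
  row 5: 7 empty cells -> not full
  row 6: 0 empty cells -> FULL (clear)
  row 7: 0 empty cells -> FULL (clear)
Total rows cleared: 4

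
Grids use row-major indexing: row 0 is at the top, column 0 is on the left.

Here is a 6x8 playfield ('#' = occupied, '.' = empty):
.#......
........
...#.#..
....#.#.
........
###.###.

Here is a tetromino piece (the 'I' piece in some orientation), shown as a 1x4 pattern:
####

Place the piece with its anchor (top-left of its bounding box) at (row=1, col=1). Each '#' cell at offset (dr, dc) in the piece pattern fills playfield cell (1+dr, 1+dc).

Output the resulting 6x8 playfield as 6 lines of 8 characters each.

Fill (1+0,1+0) = (1,1)
Fill (1+0,1+1) = (1,2)
Fill (1+0,1+2) = (1,3)
Fill (1+0,1+3) = (1,4)

Answer: .#......
.####...
...#.#..
....#.#.
........
###.###.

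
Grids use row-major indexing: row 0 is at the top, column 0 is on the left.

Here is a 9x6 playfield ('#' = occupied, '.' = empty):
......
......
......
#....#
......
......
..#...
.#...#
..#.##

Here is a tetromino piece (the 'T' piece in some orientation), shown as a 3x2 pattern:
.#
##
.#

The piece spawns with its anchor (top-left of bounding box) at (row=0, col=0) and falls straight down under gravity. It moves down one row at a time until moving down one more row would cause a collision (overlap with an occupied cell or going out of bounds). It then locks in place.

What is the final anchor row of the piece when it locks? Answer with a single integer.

Answer: 1

Derivation:
Spawn at (row=0, col=0). Try each row:
  row 0: fits
  row 1: fits
  row 2: blocked -> lock at row 1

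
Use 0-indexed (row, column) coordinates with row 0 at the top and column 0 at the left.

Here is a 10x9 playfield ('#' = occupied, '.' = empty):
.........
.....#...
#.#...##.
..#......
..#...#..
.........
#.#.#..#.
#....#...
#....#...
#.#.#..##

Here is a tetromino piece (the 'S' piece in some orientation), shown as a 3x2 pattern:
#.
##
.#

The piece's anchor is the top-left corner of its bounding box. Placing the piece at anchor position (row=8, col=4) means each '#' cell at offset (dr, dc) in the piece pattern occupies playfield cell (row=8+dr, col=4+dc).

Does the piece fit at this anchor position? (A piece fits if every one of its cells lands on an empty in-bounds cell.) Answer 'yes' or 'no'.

Answer: no

Derivation:
Check each piece cell at anchor (8, 4):
  offset (0,0) -> (8,4): empty -> OK
  offset (1,0) -> (9,4): occupied ('#') -> FAIL
  offset (1,1) -> (9,5): empty -> OK
  offset (2,1) -> (10,5): out of bounds -> FAIL
All cells valid: no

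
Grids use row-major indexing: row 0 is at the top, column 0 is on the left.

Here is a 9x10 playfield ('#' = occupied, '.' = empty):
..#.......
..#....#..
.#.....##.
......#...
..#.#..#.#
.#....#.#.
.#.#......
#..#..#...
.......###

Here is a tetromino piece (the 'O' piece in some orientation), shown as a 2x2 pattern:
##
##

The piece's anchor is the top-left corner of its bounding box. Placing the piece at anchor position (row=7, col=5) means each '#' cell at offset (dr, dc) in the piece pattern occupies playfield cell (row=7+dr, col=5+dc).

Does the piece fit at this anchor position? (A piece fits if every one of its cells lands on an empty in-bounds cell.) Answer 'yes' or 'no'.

Answer: no

Derivation:
Check each piece cell at anchor (7, 5):
  offset (0,0) -> (7,5): empty -> OK
  offset (0,1) -> (7,6): occupied ('#') -> FAIL
  offset (1,0) -> (8,5): empty -> OK
  offset (1,1) -> (8,6): empty -> OK
All cells valid: no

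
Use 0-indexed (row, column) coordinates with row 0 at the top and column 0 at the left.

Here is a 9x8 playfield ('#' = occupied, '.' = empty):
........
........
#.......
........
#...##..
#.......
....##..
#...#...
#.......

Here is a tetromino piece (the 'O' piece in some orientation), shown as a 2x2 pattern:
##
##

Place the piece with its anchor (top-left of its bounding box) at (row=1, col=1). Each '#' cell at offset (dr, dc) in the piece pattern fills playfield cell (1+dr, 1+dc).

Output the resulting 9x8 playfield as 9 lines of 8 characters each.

Answer: ........
.##.....
###.....
........
#...##..
#.......
....##..
#...#...
#.......

Derivation:
Fill (1+0,1+0) = (1,1)
Fill (1+0,1+1) = (1,2)
Fill (1+1,1+0) = (2,1)
Fill (1+1,1+1) = (2,2)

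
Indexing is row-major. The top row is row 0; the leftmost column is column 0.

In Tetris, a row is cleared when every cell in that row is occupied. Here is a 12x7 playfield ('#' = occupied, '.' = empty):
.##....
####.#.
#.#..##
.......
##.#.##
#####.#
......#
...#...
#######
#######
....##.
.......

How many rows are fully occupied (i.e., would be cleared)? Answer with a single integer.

Answer: 2

Derivation:
Check each row:
  row 0: 5 empty cells -> not full
  row 1: 2 empty cells -> not full
  row 2: 3 empty cells -> not full
  row 3: 7 empty cells -> not full
  row 4: 2 empty cells -> not full
  row 5: 1 empty cell -> not full
  row 6: 6 empty cells -> not full
  row 7: 6 empty cells -> not full
  row 8: 0 empty cells -> FULL (clear)
  row 9: 0 empty cells -> FULL (clear)
  row 10: 5 empty cells -> not full
  row 11: 7 empty cells -> not full
Total rows cleared: 2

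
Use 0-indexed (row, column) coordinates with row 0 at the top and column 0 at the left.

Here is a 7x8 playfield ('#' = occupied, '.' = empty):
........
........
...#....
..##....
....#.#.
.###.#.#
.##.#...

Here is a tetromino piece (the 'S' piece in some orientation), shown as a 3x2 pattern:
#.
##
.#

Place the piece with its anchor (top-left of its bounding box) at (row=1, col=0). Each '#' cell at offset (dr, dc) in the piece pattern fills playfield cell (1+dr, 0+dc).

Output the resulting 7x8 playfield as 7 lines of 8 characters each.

Answer: ........
#.......
##.#....
.###....
....#.#.
.###.#.#
.##.#...

Derivation:
Fill (1+0,0+0) = (1,0)
Fill (1+1,0+0) = (2,0)
Fill (1+1,0+1) = (2,1)
Fill (1+2,0+1) = (3,1)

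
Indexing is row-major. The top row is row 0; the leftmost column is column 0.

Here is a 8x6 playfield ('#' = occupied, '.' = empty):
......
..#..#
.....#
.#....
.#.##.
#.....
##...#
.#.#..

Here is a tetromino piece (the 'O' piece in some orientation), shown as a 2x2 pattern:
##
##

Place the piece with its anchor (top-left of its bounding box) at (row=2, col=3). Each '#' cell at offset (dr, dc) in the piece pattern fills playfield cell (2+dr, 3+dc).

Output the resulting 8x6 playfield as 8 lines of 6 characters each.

Fill (2+0,3+0) = (2,3)
Fill (2+0,3+1) = (2,4)
Fill (2+1,3+0) = (3,3)
Fill (2+1,3+1) = (3,4)

Answer: ......
..#..#
...###
.#.##.
.#.##.
#.....
##...#
.#.#..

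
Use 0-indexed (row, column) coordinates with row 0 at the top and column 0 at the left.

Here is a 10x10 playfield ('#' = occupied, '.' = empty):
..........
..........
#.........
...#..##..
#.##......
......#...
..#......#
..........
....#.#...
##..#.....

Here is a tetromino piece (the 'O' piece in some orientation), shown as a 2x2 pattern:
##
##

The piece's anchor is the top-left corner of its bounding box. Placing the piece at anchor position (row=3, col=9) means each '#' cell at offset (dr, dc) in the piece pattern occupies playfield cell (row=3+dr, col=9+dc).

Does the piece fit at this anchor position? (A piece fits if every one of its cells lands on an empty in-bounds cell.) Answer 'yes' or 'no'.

Check each piece cell at anchor (3, 9):
  offset (0,0) -> (3,9): empty -> OK
  offset (0,1) -> (3,10): out of bounds -> FAIL
  offset (1,0) -> (4,9): empty -> OK
  offset (1,1) -> (4,10): out of bounds -> FAIL
All cells valid: no

Answer: no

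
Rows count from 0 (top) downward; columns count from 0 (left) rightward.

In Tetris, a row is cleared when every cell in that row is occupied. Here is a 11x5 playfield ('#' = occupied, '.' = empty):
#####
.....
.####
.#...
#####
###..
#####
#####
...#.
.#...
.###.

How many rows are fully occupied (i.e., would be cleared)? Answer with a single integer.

Check each row:
  row 0: 0 empty cells -> FULL (clear)
  row 1: 5 empty cells -> not full
  row 2: 1 empty cell -> not full
  row 3: 4 empty cells -> not full
  row 4: 0 empty cells -> FULL (clear)
  row 5: 2 empty cells -> not full
  row 6: 0 empty cells -> FULL (clear)
  row 7: 0 empty cells -> FULL (clear)
  row 8: 4 empty cells -> not full
  row 9: 4 empty cells -> not full
  row 10: 2 empty cells -> not full
Total rows cleared: 4

Answer: 4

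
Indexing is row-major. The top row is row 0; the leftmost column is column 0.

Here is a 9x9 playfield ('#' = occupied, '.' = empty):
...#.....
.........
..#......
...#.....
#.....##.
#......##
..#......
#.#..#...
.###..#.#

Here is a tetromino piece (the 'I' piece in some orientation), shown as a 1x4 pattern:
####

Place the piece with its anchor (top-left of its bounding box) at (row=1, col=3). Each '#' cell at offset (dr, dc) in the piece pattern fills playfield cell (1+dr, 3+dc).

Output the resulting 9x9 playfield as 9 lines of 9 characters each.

Answer: ...#.....
...####..
..#......
...#.....
#.....##.
#......##
..#......
#.#..#...
.###..#.#

Derivation:
Fill (1+0,3+0) = (1,3)
Fill (1+0,3+1) = (1,4)
Fill (1+0,3+2) = (1,5)
Fill (1+0,3+3) = (1,6)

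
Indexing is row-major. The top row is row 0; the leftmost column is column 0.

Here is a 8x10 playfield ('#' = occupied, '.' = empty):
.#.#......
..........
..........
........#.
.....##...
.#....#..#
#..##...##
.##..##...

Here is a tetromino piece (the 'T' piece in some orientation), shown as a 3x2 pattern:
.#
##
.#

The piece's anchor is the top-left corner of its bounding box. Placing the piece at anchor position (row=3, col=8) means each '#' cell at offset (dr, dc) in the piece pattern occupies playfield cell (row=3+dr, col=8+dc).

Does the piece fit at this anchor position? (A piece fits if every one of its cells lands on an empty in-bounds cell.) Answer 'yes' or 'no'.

Answer: no

Derivation:
Check each piece cell at anchor (3, 8):
  offset (0,1) -> (3,9): empty -> OK
  offset (1,0) -> (4,8): empty -> OK
  offset (1,1) -> (4,9): empty -> OK
  offset (2,1) -> (5,9): occupied ('#') -> FAIL
All cells valid: no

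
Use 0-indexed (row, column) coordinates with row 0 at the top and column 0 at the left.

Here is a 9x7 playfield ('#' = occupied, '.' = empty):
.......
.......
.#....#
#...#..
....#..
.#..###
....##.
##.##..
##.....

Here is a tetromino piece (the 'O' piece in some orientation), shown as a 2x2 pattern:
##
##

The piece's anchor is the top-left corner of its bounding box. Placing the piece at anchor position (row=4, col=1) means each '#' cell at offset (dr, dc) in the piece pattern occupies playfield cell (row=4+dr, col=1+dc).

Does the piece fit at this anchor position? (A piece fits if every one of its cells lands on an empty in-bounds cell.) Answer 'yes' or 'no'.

Answer: no

Derivation:
Check each piece cell at anchor (4, 1):
  offset (0,0) -> (4,1): empty -> OK
  offset (0,1) -> (4,2): empty -> OK
  offset (1,0) -> (5,1): occupied ('#') -> FAIL
  offset (1,1) -> (5,2): empty -> OK
All cells valid: no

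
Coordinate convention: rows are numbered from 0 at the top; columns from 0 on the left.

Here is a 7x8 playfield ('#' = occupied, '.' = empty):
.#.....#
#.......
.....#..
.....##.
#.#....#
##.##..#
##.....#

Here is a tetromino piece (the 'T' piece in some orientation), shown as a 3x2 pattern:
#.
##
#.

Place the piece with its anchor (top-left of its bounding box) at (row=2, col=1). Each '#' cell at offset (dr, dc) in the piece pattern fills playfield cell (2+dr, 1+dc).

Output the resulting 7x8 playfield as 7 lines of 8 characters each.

Fill (2+0,1+0) = (2,1)
Fill (2+1,1+0) = (3,1)
Fill (2+1,1+1) = (3,2)
Fill (2+2,1+0) = (4,1)

Answer: .#.....#
#.......
.#...#..
.##..##.
###....#
##.##..#
##.....#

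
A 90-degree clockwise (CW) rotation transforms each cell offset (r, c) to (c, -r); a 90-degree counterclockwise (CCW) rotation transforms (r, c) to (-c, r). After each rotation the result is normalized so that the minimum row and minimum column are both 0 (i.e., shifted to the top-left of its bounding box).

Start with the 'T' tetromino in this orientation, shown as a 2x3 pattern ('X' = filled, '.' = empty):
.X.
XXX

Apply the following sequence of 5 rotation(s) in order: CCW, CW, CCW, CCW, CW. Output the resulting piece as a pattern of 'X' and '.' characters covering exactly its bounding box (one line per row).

Answer: .X
XX
.X

Derivation:
Start:
.X.
XXX
After rotation 1 (CCW):
.X
XX
.X
After rotation 2 (CW):
.X.
XXX
After rotation 3 (CCW):
.X
XX
.X
After rotation 4 (CCW):
XXX
.X.
After rotation 5 (CW):
.X
XX
.X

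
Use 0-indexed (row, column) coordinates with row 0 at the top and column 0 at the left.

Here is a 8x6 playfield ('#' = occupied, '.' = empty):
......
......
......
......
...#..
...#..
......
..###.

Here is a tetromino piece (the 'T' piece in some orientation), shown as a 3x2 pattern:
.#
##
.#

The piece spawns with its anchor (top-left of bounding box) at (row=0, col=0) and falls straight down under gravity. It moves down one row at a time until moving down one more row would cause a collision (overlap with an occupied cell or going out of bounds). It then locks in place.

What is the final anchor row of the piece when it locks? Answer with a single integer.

Spawn at (row=0, col=0). Try each row:
  row 0: fits
  row 1: fits
  row 2: fits
  row 3: fits
  row 4: fits
  row 5: fits
  row 6: blocked -> lock at row 5

Answer: 5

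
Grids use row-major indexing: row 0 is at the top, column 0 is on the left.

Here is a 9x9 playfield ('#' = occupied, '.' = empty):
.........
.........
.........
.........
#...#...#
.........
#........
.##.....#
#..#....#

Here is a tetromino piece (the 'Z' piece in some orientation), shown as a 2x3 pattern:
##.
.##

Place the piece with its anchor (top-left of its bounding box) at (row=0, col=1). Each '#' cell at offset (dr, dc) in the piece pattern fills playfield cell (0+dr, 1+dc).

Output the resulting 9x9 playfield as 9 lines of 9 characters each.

Fill (0+0,1+0) = (0,1)
Fill (0+0,1+1) = (0,2)
Fill (0+1,1+1) = (1,2)
Fill (0+1,1+2) = (1,3)

Answer: .##......
..##.....
.........
.........
#...#...#
.........
#........
.##.....#
#..#....#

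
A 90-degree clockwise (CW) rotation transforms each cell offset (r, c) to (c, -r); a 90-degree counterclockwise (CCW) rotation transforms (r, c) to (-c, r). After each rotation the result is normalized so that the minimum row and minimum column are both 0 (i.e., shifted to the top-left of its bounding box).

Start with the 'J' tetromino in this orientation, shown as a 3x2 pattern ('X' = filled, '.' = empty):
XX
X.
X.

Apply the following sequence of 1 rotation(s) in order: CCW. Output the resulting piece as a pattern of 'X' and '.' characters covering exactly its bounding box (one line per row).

Answer: X..
XXX

Derivation:
Start:
XX
X.
X.
After rotation 1 (CCW):
X..
XXX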